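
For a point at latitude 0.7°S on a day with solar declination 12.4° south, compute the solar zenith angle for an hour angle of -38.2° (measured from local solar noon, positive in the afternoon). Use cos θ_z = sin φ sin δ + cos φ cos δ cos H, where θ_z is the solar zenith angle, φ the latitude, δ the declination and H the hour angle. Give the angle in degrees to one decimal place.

cos θ_z = sin(-0.7°) sin(-12.4°) + cos(-0.7°) cos(-12.4°) cos(-38.20°) = 0.0026 + 0.7675 = 0.7701.
θ_z = arccos(0.7701) = 39.64°.

39.6°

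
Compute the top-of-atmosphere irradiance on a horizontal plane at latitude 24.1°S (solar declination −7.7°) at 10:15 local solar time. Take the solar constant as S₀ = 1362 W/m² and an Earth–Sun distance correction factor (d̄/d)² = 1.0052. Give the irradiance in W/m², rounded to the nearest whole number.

Hour angle H = 15° × (10.25 − 12) = -26.25°.
cos θ_z = sin φ sin δ + cos φ cos δ cos H = (-0.4083)(-0.1340) + (0.9128)(0.9910)(0.8969) = 0.8660.
Top-of-atmosphere irradiance = S₀ (d̄/d)² cos θ_z = 1362 × 1.0052 × 0.8660 = 1185.63 W/m².

1186 W/m²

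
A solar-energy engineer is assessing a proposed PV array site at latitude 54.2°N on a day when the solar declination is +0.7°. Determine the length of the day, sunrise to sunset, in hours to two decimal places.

12.13 hours

cos H_s = −tan(54.2°) · tan(0.7°) = -0.0169, so H_s = arccos(-0.0169) = 90.97°.
Day length = 2 H_s / 15° h⁻¹ = 181.94° / 15 = 12.129 h.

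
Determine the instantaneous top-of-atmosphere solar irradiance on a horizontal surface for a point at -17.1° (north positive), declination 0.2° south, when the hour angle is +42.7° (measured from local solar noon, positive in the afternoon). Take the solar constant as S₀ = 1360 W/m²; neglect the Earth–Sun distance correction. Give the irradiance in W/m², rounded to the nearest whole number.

cos θ_z = sin(-17.1°) sin(-0.2°) + cos(-17.1°) cos(-0.2°) cos(42.70°) = 0.0010 + 0.7024 = 0.7034.
Top-of-atmosphere irradiance = S₀ cos θ_z = 1360 × 0.7034 = 956.62 W/m².

957 W/m²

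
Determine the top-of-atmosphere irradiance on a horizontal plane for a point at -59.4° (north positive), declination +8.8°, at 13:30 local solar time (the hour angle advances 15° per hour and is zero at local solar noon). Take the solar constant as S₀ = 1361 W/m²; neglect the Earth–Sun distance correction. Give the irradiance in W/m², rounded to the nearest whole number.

Hour angle H = 15° × (13.5 − 12) = 22.50°.
cos θ_z = sin φ sin δ + cos φ cos δ cos H = (-0.8607)(0.1530) + (0.5090)(0.9882)(0.9239) = 0.3330.
Top-of-atmosphere irradiance = S₀ cos θ_z = 1361 × 0.3330 = 453.21 W/m².

453 W/m²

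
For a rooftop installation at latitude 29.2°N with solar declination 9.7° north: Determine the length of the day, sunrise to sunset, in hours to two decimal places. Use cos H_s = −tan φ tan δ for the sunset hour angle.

The sunset hour angle satisfies cos H_s = −tan φ tan δ = -0.0955, giving H_s = 95.48°.
Day length = 2 H_s / 15° h⁻¹ = 190.96° / 15 = 12.731 h.

12.73 hours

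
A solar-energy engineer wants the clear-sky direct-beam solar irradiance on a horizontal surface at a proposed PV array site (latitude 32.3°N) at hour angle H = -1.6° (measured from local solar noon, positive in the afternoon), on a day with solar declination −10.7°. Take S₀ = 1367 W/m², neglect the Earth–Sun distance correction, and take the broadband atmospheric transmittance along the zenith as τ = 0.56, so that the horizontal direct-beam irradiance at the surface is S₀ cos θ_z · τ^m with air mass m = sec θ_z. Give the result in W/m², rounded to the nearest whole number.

452 W/m²

cos θ_z = sin(32.3°) sin(-10.7°) + cos(32.3°) cos(-10.7°) cos(-1.60°) = -0.0992 + 0.8302 = 0.7310.
Air mass m = 1/cos θ_z = 1/0.7310 = 1.368; τ^m = 0.56^1.368 = 0.4524.
Surface direct beam = 1367 × 0.7310 × 0.4524 = 452.07 W/m².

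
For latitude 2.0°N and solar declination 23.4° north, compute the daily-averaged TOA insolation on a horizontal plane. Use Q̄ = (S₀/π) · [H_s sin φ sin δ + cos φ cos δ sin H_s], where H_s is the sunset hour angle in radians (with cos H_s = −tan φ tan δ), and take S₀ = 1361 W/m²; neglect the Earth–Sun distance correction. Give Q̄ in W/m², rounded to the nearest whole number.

−tan φ tan δ = −(0.0349)(0.4327) = -0.0151; H_s = arccos(-0.0151) = 90.87°. In radians, H_s = 1.5860.
H_s sin φ sin δ = 1.5860 × 0.0349 × 0.3971 = 0.0220.
cos φ cos δ sin H_s = 0.9994 × 0.9178 × 0.9999 = 0.9172.
Q̄ = (1361/π) × (0.0220 + 0.9172) = 433.22 × 0.9392 = 406.88 W/m².

407 W/m²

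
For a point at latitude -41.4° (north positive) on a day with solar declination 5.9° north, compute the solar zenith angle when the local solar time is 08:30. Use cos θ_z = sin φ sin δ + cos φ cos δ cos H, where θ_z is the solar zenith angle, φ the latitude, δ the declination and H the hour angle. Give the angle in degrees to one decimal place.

Hour angle H = 15° × (8.5 − 12) = -52.50°.
With φ = -41.4°, δ = 5.9°, H = -52.50°: sin φ sin δ = -0.0680, cos φ cos δ cos H = 0.4542, so cos θ_z = 0.3862.
θ_z = arccos(0.3862) = 67.28°.

67.3°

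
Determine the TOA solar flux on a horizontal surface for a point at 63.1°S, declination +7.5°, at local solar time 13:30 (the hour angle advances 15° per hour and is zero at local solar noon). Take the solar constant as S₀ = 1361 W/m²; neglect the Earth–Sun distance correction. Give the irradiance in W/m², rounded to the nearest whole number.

Hour angle H = 15° × (13.5 − 12) = 22.50°.
cos θ_z = sin φ sin δ + cos φ cos δ cos H = (-0.8918)(0.1305) + (0.4524)(0.9914)(0.9239) = 0.2980.
Top-of-atmosphere irradiance = S₀ cos θ_z = 1361 × 0.2980 = 405.58 W/m².

406 W/m²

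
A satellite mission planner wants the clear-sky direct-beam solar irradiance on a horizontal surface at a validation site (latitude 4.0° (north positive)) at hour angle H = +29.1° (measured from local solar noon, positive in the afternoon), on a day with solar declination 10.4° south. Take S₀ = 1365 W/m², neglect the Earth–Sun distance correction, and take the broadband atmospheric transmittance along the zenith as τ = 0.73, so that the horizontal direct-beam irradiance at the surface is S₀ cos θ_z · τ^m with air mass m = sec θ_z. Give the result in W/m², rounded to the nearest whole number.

794 W/m²

cos θ_z = sin(4.0°) sin(-10.4°) + cos(4.0°) cos(-10.4°) cos(29.10°) = -0.0126 + 0.8573 = 0.8447.
Air mass m = 1/cos θ_z = 1/0.8447 = 1.184; τ^m = 0.73^1.184 = 0.6889.
Surface direct beam = 1365 × 0.8447 × 0.6889 = 794.31 W/m².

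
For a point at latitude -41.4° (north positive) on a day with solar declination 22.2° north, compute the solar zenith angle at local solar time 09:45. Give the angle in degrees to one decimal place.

70.9°

Hour angle H = 15° × (9.75 − 12) = -33.75°.
With φ = -41.4°, δ = 22.2°, H = -33.75°: sin φ sin δ = -0.2499, cos φ cos δ cos H = 0.5775, so cos θ_z = 0.3276.
θ_z = arccos(0.3276) = 70.88°.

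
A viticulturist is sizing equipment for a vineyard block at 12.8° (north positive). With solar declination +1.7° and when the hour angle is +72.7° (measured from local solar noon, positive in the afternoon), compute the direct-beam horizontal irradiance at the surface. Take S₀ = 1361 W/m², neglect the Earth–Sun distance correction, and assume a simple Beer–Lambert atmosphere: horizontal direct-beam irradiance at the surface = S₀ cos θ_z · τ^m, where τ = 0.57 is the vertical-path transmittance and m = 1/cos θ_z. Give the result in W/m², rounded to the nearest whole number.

cos θ_z = sin(12.8°) sin(1.7°) + cos(12.8°) cos(1.7°) cos(72.70°) = 0.0066 + 0.2899 = 0.2965.
Air mass m = 1/cos θ_z = 1/0.2965 = 3.373; τ^m = 0.57^3.373 = 0.1502.
Surface direct beam = 1361 × 0.2965 × 0.1502 = 60.61 W/m².

61 W/m²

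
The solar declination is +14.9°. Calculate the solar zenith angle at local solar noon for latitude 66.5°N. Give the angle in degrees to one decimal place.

51.6°

At local solar noon the hour angle is zero, so the zenith angle is |φ − δ| = |66.5° − (14.9°)| = 51.6°.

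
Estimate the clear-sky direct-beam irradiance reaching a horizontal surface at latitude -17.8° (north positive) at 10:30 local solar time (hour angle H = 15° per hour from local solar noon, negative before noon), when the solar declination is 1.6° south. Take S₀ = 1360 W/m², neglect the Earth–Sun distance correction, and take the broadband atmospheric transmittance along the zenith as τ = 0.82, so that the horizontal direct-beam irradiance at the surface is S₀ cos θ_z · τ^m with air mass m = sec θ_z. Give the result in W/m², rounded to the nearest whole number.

Hour angle H = 15° × (10.5 − 12) = -22.50°.
With φ = -17.8°, δ = -1.6°, H = -22.50°: sin φ sin δ = 0.0085, cos φ cos δ cos H = 0.8793, so cos θ_z = 0.8878.
Air mass m = 1/cos θ_z = 1/0.8878 = 1.126; τ^m = 0.82^1.126 = 0.7998.
Surface direct beam = 1360 × 0.8878 × 0.7998 = 965.68 W/m².

966 W/m²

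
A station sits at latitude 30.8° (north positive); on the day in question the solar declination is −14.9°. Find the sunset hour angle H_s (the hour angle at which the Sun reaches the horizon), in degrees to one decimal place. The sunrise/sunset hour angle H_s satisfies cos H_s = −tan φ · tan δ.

cos H_s = −tan(30.8°) · tan(-14.9°) = 0.1586, so H_s = arccos(0.1586) = 80.87°.

80.9°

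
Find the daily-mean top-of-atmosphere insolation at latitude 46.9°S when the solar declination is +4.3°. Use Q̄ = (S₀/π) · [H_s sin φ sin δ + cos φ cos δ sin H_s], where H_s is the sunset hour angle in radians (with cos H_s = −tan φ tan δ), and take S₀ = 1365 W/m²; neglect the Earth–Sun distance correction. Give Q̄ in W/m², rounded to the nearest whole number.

260 W/m²

cos H_s = −tan(-46.9°) · tan(4.3°) = 0.0804, so H_s = arccos(0.0804) = 85.39°. In radians, H_s = 1.4903.
H_s sin φ sin δ = 1.4903 × -0.7302 × 0.0750 = -0.0816.
cos φ cos δ sin H_s = 0.6833 × 0.9972 × 0.9968 = 0.6792.
Q̄ = (1365/π) × (-0.0816 + 0.6792) = 434.49 × 0.5976 = 259.65 W/m².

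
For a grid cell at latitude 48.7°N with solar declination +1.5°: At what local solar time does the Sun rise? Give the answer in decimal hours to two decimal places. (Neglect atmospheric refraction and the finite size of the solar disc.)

5.89 h

The sunset hour angle satisfies cos H_s = −tan φ tan δ = -0.0298, giving H_s = 91.71°.
Sunrise is at 12 − H_s/15 = 12 − 6.114 = 5.886 h local solar time.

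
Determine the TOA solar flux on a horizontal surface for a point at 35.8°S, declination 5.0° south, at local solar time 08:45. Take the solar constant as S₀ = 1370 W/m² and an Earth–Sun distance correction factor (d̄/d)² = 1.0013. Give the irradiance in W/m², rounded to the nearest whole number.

801 W/m²

Hour angle H = 15° × (8.75 − 12) = -48.75°.
cos θ_z = sin φ sin δ + cos φ cos δ cos H = (-0.5850)(-0.0872) + (0.8111)(0.9962)(0.6593) = 0.5837.
Top-of-atmosphere irradiance = S₀ (d̄/d)² cos θ_z = 1370 × 1.0013 × 0.5837 = 800.71 W/m².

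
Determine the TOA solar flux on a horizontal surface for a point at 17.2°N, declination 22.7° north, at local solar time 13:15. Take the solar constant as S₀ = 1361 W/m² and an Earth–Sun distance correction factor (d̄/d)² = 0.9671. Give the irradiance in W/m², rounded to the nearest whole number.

1249 W/m²

Hour angle H = 15° × (13.25 − 12) = 18.75°.
cos θ_z = sin φ sin δ + cos φ cos δ cos H = (0.2957)(0.3859) + (0.9553)(0.9225)(0.9469) = 0.9486.
Top-of-atmosphere irradiance = S₀ (d̄/d)² cos θ_z = 1361 × 0.9671 × 0.9486 = 1248.57 W/m².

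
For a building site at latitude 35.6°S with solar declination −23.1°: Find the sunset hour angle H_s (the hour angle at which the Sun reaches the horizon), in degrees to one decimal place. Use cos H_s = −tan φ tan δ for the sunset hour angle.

107.8°

The sunset hour angle satisfies cos H_s = −tan φ tan δ = -0.3054, giving H_s = 107.78°.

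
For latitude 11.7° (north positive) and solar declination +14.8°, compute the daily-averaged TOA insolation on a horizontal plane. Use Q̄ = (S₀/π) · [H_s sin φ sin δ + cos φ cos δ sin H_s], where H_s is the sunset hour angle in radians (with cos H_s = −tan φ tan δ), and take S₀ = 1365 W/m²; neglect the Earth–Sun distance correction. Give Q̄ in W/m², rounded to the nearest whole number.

447 W/m²

cos H_s = −tan(11.7°) · tan(14.8°) = -0.0547, so H_s = arccos(-0.0547) = 93.14°. In radians, H_s = 1.6256.
H_s sin φ sin δ = 1.6256 × 0.2028 × 0.2554 = 0.0842.
cos φ cos δ sin H_s = 0.9792 × 0.9668 × 0.9985 = 0.9453.
Q̄ = (1365/π) × (0.0842 + 0.9453) = 434.49 × 1.0295 = 447.31 W/m².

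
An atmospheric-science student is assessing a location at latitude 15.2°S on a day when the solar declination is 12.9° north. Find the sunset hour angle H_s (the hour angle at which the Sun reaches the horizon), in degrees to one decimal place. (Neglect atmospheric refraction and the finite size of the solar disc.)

86.4°

cos H_s = −tan(-15.2°) · tan(12.9°) = 0.0622, so H_s = arccos(0.0622) = 86.43°.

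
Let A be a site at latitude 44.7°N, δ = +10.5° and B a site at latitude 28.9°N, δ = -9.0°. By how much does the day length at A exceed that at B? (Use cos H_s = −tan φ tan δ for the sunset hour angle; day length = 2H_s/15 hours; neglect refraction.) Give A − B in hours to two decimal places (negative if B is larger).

+2.08 h

A: H_s = arccos(−tan 44.7° · tan 10.5°) = 100.57°, so 2H_s/15 = 13.4093 h.
B: H_s = arccos(−tan 28.9° · tan -9.0°) = 84.98°, so 2H_s/15 = 11.3307 h.
A − B = 13.4093 − 11.3307 = 2.0786 h.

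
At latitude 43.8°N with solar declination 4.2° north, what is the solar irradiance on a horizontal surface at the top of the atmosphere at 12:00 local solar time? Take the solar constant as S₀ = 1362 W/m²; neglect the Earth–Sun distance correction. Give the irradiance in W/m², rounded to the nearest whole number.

1049 W/m²

Hour angle H = 15° × (12 − 12) = 0.00°.
cos θ_z = sin(43.8°) sin(4.2°) + cos(43.8°) cos(4.2°) cos(0.00°) = 0.0507 + 0.7198 = 0.7705.
Top-of-atmosphere irradiance = S₀ cos θ_z = 1362 × 0.7705 = 1049.42 W/m².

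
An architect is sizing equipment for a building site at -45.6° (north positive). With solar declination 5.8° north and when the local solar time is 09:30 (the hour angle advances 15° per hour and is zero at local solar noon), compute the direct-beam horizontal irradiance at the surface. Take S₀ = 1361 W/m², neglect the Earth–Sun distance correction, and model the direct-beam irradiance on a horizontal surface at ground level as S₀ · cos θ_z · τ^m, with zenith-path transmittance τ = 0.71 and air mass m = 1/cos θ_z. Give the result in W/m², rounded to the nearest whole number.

Hour angle H = 15° × (9.5 − 12) = -37.50°.
cos θ_z = sin φ sin δ + cos φ cos δ cos H = (-0.7145)(0.1011) + (0.6997)(0.9949)(0.7934) = 0.4801.
Air mass m = 1/cos θ_z = 1/0.4801 = 2.083; τ^m = 0.71^2.083 = 0.4900.
Surface direct beam = 1361 × 0.4801 × 0.4900 = 320.17 W/m².

320 W/m²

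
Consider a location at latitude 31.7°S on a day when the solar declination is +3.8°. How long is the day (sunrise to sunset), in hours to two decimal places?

11.69 hours

−tan φ tan δ = −(-0.6176)(0.0664) = 0.0410; H_s = arccos(0.0410) = 87.65°.
Day length = 2 H_s / 15° h⁻¹ = 175.30° / 15 = 11.687 h.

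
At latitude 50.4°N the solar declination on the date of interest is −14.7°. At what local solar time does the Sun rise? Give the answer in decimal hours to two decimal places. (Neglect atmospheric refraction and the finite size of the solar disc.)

7.23 h

−tan φ tan δ = −(1.2088)(-0.2623) = 0.3171; H_s = arccos(0.3171) = 71.51°.
Sunrise is at 12 − H_s/15 = 12 − 4.767 = 7.233 h local solar time.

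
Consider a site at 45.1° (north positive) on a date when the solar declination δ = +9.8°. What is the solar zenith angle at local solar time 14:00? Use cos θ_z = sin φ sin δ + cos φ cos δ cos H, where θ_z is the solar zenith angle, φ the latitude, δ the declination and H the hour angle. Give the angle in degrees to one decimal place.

43.7°

Hour angle H = 15° × (14 − 12) = 30.00°.
With φ = 45.1°, δ = 9.8°, H = 30.00°: sin φ sin δ = 0.1206, cos φ cos δ cos H = 0.6024, so cos θ_z = 0.7230.
θ_z = arccos(0.7230) = 43.70°.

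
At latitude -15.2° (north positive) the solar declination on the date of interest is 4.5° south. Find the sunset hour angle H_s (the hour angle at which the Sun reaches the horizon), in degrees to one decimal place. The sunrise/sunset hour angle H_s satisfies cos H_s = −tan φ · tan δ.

91.2°

−tan φ tan δ = −(-0.2717)(-0.0787) = -0.0214; H_s = arccos(-0.0214) = 91.23°.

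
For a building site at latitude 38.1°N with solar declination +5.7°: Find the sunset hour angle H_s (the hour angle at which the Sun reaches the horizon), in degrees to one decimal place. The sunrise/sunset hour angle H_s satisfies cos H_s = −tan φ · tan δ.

94.5°

The sunset hour angle satisfies cos H_s = −tan φ tan δ = -0.0783, giving H_s = 94.49°.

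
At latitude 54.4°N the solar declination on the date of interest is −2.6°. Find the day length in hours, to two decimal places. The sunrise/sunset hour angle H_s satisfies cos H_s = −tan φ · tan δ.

−tan φ tan δ = −(1.3968)(-0.0454) = 0.0634; H_s = arccos(0.0634) = 86.37°.
Day length = 2 H_s / 15° h⁻¹ = 172.74° / 15 = 11.516 h.

11.52 hours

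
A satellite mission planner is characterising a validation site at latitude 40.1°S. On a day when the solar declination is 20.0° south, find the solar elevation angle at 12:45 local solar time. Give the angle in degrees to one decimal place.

Hour angle H = 15° × (12.75 − 12) = 11.25°.
cos θ_z = sin(-40.1°) sin(-20.0°) + cos(-40.1°) cos(-20.0°) cos(11.25°) = 0.2203 + 0.7050 = 0.9253.
θ_z = arccos(0.9253) = 22.29°, so the elevation is 90° − 22.29° = 67.71°.

67.7°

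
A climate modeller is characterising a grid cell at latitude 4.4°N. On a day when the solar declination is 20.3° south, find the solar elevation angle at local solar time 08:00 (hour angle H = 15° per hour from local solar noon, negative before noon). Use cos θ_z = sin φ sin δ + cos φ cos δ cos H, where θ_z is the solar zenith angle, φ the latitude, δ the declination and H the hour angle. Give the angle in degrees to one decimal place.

26.2°

Hour angle H = 15° × (8 − 12) = -60.00°.
cos θ_z = sin φ sin δ + cos φ cos δ cos H = (0.0767)(-0.3469) + (0.9971)(0.9379)(0.5000) = 0.4410.
θ_z = arccos(0.4410) = 63.83°, so the elevation is 90° − 63.83° = 26.17°.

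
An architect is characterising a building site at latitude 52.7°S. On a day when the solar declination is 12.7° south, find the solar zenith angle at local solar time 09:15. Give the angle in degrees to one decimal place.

51.7°

Hour angle H = 15° × (9.25 − 12) = -41.25°.
cos θ_z = sin φ sin δ + cos φ cos δ cos H = (-0.7955)(-0.2198) + (0.6060)(0.9755)(0.7518) = 0.6193.
θ_z = arccos(0.6193) = 51.73°.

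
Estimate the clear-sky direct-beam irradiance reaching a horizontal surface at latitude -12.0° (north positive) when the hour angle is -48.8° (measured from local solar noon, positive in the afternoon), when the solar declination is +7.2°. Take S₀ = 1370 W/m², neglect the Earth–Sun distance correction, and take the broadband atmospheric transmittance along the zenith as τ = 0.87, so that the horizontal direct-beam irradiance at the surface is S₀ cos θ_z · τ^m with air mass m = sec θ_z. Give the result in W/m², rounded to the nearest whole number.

cos θ_z = sin(-12.0°) sin(7.2°) + cos(-12.0°) cos(7.2°) cos(-48.80°) = -0.0261 + 0.6392 = 0.6131.
Air mass m = 1/cos θ_z = 1/0.6131 = 1.631; τ^m = 0.87^1.631 = 0.7968.
Surface direct beam = 1370 × 0.6131 × 0.7968 = 669.27 W/m².

669 W/m²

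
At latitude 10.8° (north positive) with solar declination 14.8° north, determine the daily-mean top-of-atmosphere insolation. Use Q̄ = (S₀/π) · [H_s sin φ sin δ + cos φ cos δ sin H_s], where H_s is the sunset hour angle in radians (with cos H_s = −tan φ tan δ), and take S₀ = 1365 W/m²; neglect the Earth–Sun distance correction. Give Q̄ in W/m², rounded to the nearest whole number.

446 W/m²

−tan φ tan δ = −(0.1908)(0.2642) = -0.0504; H_s = arccos(-0.0504) = 92.89°. In radians, H_s = 1.6212.
H_s sin φ sin δ = 1.6212 × 0.1874 × 0.2554 = 0.0776.
cos φ cos δ sin H_s = 0.9823 × 0.9668 × 0.9987 = 0.9485.
Q̄ = (1365/π) × (0.0776 + 0.9485) = 434.49 × 1.0261 = 445.83 W/m².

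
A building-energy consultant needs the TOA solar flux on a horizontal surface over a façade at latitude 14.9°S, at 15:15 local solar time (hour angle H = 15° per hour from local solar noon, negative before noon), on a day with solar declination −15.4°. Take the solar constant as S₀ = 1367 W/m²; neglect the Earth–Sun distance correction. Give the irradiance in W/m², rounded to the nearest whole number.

Hour angle H = 15° × (15.25 − 12) = 48.75°.
cos θ_z = sin(-14.9°) sin(-15.4°) + cos(-14.9°) cos(-15.4°) cos(48.75°) = 0.0683 + 0.6143 = 0.6826.
Top-of-atmosphere irradiance = S₀ cos θ_z = 1367 × 0.6826 = 933.11 W/m².

933 W/m²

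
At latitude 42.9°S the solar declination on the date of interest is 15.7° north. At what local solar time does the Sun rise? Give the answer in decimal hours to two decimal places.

7.01 h

−tan φ tan δ = −(-0.9293)(0.2811) = 0.2612; H_s = arccos(0.2612) = 74.86°.
Sunrise is at 12 − H_s/15 = 12 − 4.991 = 7.009 h local solar time.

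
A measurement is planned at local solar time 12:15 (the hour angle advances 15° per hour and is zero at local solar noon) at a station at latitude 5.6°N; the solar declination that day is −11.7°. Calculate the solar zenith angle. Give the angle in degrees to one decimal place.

17.7°

Hour angle H = 15° × (12.25 − 12) = 3.75°.
cos θ_z = sin(5.6°) sin(-11.7°) + cos(5.6°) cos(-11.7°) cos(3.75°) = -0.0198 + 0.9725 = 0.9527.
θ_z = arccos(0.9527) = 17.69°.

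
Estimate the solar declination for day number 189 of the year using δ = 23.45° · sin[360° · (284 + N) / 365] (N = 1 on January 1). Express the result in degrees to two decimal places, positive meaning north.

+22.48°

360 × (284 + 189) / 365 = 466.521°; sin(466.521°) = 0.9587.
δ = 23.45 × 0.9587 = 22.482° ≈ +22.48°.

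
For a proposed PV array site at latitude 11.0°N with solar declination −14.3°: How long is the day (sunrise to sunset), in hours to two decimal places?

11.62 hours

The sunset hour angle satisfies cos H_s = −tan φ tan δ = 0.0495, giving H_s = 87.16°.
Day length = 2 H_s / 15° h⁻¹ = 174.32° / 15 = 11.621 h.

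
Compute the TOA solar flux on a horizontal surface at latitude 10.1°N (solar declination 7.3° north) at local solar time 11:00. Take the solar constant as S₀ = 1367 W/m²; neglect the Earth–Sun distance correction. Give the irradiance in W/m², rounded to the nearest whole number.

1320 W/m²

Hour angle H = 15° × (11 − 12) = -15.00°.
cos θ_z = sin(10.1°) sin(7.3°) + cos(10.1°) cos(7.3°) cos(-15.00°) = 0.0223 + 0.9432 = 0.9655.
Top-of-atmosphere irradiance = S₀ cos θ_z = 1367 × 0.9655 = 1319.84 W/m².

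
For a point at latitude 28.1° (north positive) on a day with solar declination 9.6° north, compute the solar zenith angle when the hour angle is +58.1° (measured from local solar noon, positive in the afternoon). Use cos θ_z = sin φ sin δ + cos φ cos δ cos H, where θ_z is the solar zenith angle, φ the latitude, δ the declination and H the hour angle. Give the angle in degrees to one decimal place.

57.4°

cos θ_z = sin(28.1°) sin(9.6°) + cos(28.1°) cos(9.6°) cos(58.10°) = 0.0786 + 0.4596 = 0.5382.
θ_z = arccos(0.5382) = 57.44°.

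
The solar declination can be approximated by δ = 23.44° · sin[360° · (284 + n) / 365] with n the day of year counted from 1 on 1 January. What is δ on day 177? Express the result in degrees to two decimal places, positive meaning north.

360 × (284 + 177) / 365 = 454.685°; sin(454.685°) = 0.9967.
δ = 23.44 × 0.9967 = 23.363° ≈ +23.36°.

+23.36°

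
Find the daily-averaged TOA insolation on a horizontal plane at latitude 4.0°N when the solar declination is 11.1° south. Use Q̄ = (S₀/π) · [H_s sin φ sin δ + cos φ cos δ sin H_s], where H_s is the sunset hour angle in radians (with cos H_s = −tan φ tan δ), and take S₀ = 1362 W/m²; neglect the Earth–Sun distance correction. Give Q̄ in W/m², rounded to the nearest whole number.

cos H_s = −tan(4.0°) · tan(-11.1°) = 0.0137, so H_s = arccos(0.0137) = 89.22°. In radians, H_s = 1.5572.
H_s sin φ sin δ = 1.5572 × 0.0698 × -0.1925 = -0.0209.
cos φ cos δ sin H_s = 0.9976 × 0.9813 × 0.9999 = 0.9788.
Q̄ = (1362/π) × (-0.0209 + 0.9788) = 433.54 × 0.9579 = 415.29 W/m².

415 W/m²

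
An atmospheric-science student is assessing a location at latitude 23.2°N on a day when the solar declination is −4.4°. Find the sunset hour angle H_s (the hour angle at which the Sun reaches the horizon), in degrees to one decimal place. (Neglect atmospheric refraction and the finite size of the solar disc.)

The sunset hour angle satisfies cos H_s = −tan φ tan δ = 0.0330, giving H_s = 88.11°.

88.1°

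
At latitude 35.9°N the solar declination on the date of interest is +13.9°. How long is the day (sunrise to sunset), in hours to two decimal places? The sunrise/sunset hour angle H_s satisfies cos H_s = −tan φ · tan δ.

13.38 hours

−tan φ tan δ = −(0.7239)(0.2475) = -0.1792; H_s = arccos(-0.1792) = 100.32°.
Day length = 2 H_s / 15° h⁻¹ = 200.64° / 15 = 13.376 h.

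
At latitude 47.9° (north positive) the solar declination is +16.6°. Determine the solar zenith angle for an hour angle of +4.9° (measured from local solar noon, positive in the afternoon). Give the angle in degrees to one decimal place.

31.6°

With φ = 47.9°, δ = 16.6°, H = 4.90°: sin φ sin δ = 0.2120, cos φ cos δ cos H = 0.6401, so cos θ_z = 0.8521.
θ_z = arccos(0.8521) = 31.56°.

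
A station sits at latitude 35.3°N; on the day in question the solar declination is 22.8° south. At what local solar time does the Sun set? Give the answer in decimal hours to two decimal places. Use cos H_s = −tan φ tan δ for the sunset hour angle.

cos H_s = −tan(35.3°) · tan(-22.8°) = 0.2976, so H_s = arccos(0.2976) = 72.69°.
Sunset is at 12 + H_s/15 = 12 + 4.846 = 16.846 h local solar time.

16.85 h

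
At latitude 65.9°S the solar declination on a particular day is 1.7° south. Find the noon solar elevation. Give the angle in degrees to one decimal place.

25.8°

At local solar noon the hour angle is zero, so the elevation is 90° − |φ − δ| = 90° − |-65.9° − (-1.7°)| = 90° − 64.2° = 25.8°.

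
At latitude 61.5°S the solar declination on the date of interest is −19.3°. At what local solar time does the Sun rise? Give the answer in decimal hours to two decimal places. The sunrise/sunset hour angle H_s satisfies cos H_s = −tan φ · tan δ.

cos H_s = −tan(-61.5°) · tan(-19.3°) = -0.6450, so H_s = arccos(-0.6450) = 130.17°.
Sunrise is at 12 − H_s/15 = 12 − 8.678 = 3.322 h local solar time.

3.32 h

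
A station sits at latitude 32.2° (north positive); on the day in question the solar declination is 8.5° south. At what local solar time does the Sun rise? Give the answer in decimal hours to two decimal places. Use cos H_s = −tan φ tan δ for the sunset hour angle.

−tan φ tan δ = −(0.6297)(-0.1495) = 0.0941; H_s = arccos(0.0941) = 84.60°.
Sunrise is at 12 − H_s/15 = 12 − 5.640 = 6.360 h local solar time.

6.36 h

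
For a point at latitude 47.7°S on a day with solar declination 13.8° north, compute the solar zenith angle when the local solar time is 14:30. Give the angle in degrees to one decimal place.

Hour angle H = 15° × (14.5 − 12) = 37.50°.
cos θ_z = sin(-47.7°) sin(13.8°) + cos(-47.7°) cos(13.8°) cos(37.50°) = -0.1764 + 0.5185 = 0.3421.
θ_z = arccos(0.3421) = 70.00°.

70.0°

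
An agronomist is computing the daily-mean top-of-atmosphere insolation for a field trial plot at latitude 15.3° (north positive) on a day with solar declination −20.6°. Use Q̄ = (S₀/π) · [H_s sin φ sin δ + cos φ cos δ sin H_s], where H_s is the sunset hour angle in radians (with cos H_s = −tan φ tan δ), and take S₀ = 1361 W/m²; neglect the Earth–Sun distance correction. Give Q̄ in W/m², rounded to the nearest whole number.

cos H_s = −tan(15.3°) · tan(-20.6°) = 0.1028, so H_s = arccos(0.1028) = 84.10°. In radians, H_s = 1.4678.
H_s sin φ sin δ = 1.4678 × 0.2639 × -0.3518 = -0.1363.
cos φ cos δ sin H_s = 0.9646 × 0.9361 × 0.9947 = 0.8982.
Q̄ = (1361/π) × (-0.1363 + 0.8982) = 433.22 × 0.7619 = 330.07 W/m².

330 W/m²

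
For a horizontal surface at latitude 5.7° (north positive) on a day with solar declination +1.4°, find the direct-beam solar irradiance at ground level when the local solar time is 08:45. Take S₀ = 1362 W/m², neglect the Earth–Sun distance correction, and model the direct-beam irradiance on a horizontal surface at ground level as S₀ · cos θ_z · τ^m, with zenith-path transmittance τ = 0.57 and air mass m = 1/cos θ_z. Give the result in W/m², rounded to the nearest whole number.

Hour angle H = 15° × (8.75 − 12) = -48.75°.
cos θ_z = sin φ sin δ + cos φ cos δ cos H = (0.0993)(0.0244) + (0.9951)(0.9997)(0.6593) = 0.6583.
Air mass m = 1/cos θ_z = 1/0.6583 = 1.519; τ^m = 0.57^1.519 = 0.4258.
Surface direct beam = 1362 × 0.6583 × 0.4258 = 381.77 W/m².

382 W/m²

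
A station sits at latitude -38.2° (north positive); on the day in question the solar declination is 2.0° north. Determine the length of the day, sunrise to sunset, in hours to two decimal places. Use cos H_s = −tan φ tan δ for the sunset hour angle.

The sunset hour angle satisfies cos H_s = −tan φ tan δ = 0.0275, giving H_s = 88.42°.
Day length = 2 H_s / 15° h⁻¹ = 176.84° / 15 = 11.789 h.

11.79 hours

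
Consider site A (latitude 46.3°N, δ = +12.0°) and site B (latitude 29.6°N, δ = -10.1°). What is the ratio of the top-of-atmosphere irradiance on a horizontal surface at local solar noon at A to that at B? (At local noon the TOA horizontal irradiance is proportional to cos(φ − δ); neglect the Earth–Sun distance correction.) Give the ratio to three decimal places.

A: cos θ_z = cos(46.3° − (12.0°)) = 0.8261.
B: cos θ_z = cos(29.6° − (-10.1°)) = 0.7694.
Ratio A/B = 0.8261 / 0.7694 = 1.0737.

1.074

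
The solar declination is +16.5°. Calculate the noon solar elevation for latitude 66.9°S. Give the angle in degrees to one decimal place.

6.6°

At local solar noon the hour angle is zero, so the elevation is 90° − |φ − δ| = 90° − |-66.9° − (16.5°)| = 90° − 83.4° = 6.6°.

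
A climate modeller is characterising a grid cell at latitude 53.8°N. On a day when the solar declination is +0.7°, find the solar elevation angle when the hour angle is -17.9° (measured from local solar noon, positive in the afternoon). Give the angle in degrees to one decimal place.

34.9°

With φ = 53.8°, δ = 0.7°, H = -17.90°: sin φ sin δ = 0.0099, cos φ cos δ cos H = 0.5620, so cos θ_z = 0.5719.
θ_z = arccos(0.5719) = 55.12°, so the elevation is 90° − 55.12° = 34.88°.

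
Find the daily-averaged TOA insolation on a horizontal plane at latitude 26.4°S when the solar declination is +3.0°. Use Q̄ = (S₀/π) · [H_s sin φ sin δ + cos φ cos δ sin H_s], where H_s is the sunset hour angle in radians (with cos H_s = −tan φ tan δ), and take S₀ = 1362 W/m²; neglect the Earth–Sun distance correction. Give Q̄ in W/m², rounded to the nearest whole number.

cos H_s = −tan(-26.4°) · tan(3.0°) = 0.0260, so H_s = arccos(0.0260) = 88.51°. In radians, H_s = 1.5448.
H_s sin φ sin δ = 1.5448 × -0.4446 × 0.0523 = -0.0359.
cos φ cos δ sin H_s = 0.8957 × 0.9986 × 0.9997 = 0.8942.
Q̄ = (1362/π) × (-0.0359 + 0.8942) = 433.54 × 0.8583 = 372.11 W/m².

372 W/m²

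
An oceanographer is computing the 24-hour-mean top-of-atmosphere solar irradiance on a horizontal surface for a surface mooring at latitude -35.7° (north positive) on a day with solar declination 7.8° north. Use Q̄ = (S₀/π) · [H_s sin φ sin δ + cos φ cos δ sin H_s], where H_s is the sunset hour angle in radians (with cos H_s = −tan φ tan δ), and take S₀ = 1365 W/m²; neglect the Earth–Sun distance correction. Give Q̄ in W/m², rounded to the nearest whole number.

297 W/m²

cos H_s = −tan(-35.7°) · tan(7.8°) = 0.0984, so H_s = arccos(0.0984) = 84.35°. In radians, H_s = 1.4722.
H_s sin φ sin δ = 1.4722 × -0.5835 × 0.1357 = -0.1166.
cos φ cos δ sin H_s = 0.8121 × 0.9907 × 0.9951 = 0.8006.
Q̄ = (1365/π) × (-0.1166 + 0.8006) = 434.49 × 0.6840 = 297.19 W/m².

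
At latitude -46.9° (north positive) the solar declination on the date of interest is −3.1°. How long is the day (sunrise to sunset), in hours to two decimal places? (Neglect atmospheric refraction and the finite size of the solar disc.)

12.44 hours

−tan φ tan δ = −(-1.0686)(-0.0542) = -0.0579; H_s = arccos(-0.0579) = 93.32°.
Day length = 2 H_s / 15° h⁻¹ = 186.64° / 15 = 12.443 h.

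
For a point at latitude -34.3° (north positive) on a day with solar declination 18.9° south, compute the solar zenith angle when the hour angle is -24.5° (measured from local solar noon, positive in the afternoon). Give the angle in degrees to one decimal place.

26.7°

cos θ_z = sin(-34.3°) sin(-18.9°) + cos(-34.3°) cos(-18.9°) cos(-24.50°) = 0.1825 + 0.7112 = 0.8937.
θ_z = arccos(0.8937) = 26.66°.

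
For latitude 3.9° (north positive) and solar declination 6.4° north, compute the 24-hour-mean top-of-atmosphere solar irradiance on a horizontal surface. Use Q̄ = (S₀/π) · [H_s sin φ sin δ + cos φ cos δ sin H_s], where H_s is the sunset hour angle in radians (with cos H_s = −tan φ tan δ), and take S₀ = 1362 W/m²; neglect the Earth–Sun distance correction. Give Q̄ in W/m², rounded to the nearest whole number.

435 W/m²

−tan φ tan δ = −(0.0682)(0.1122) = -0.0077; H_s = arccos(-0.0077) = 90.44°. In radians, H_s = 1.5785.
H_s sin φ sin δ = 1.5785 × 0.0680 × 0.1115 = 0.0120.
cos φ cos δ sin H_s = 0.9977 × 0.9938 × 1.0000 = 0.9915.
Q̄ = (1362/π) × (0.0120 + 0.9915) = 433.54 × 1.0035 = 435.06 W/m².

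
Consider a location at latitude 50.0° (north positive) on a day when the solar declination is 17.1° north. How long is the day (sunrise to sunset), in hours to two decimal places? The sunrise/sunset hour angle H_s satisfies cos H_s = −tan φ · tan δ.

14.87 hours

cos H_s = −tan(50.0°) · tan(17.1°) = -0.3666, so H_s = arccos(-0.3666) = 111.51°.
Day length = 2 H_s / 15° h⁻¹ = 223.02° / 15 = 14.868 h.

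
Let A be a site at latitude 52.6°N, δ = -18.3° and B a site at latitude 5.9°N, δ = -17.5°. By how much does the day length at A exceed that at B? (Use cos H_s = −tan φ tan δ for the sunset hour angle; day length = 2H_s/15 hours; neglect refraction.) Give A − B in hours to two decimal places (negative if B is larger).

A: H_s = arccos(−tan 52.6° · tan -18.3°) = 64.37°, so 2H_s/15 = 8.5827 h.
B: H_s = arccos(−tan 5.9° · tan -17.5°) = 88.13°, so 2H_s/15 = 11.7507 h.
A − B = 8.5827 − 11.7507 = -3.1680 h.

-3.17 h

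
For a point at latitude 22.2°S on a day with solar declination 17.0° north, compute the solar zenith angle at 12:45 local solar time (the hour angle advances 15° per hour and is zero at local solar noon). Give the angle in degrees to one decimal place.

Hour angle H = 15° × (12.75 − 12) = 11.25°.
With φ = -22.2°, δ = 17.0°, H = 11.25°: sin φ sin δ = -0.1105, cos φ cos δ cos H = 0.8684, so cos θ_z = 0.7579.
θ_z = arccos(0.7579) = 40.72°.

40.7°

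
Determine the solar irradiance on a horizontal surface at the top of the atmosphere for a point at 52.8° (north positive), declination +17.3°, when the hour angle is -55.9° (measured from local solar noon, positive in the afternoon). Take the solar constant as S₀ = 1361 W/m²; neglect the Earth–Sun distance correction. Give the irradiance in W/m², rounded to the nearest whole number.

With φ = 52.8°, δ = 17.3°, H = -55.90°: sin φ sin δ = 0.2369, cos φ cos δ cos H = 0.3236, so cos θ_z = 0.5605.
Top-of-atmosphere irradiance = S₀ cos θ_z = 1361 × 0.5605 = 762.84 W/m².

763 W/m²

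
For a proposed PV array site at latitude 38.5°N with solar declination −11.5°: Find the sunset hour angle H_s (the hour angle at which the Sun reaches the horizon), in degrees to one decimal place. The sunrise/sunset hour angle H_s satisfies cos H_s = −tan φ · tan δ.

80.7°

The sunset hour angle satisfies cos H_s = −tan φ tan δ = 0.1618, giving H_s = 80.69°.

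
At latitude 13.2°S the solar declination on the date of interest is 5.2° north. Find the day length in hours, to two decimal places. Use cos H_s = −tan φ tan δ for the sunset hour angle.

cos H_s = −tan(-13.2°) · tan(5.2°) = 0.0213, so H_s = arccos(0.0213) = 88.78°.
Day length = 2 H_s / 15° h⁻¹ = 177.56° / 15 = 11.837 h.

11.84 hours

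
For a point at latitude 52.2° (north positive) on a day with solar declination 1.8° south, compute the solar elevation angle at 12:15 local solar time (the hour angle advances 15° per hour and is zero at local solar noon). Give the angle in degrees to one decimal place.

35.9°

Hour angle H = 15° × (12.25 − 12) = 3.75°.
cos θ_z = sin φ sin δ + cos φ cos δ cos H = (0.7902)(-0.0314) + (0.6129)(0.9995)(0.9979) = 0.5865.
θ_z = arccos(0.5865) = 54.09°, so the elevation is 90° − 54.09° = 35.91°.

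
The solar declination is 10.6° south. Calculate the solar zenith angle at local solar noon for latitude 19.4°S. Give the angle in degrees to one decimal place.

8.8°

At local solar noon the hour angle is zero, so the zenith angle is |φ − δ| = |-19.4° − (-10.6°)| = 8.8°.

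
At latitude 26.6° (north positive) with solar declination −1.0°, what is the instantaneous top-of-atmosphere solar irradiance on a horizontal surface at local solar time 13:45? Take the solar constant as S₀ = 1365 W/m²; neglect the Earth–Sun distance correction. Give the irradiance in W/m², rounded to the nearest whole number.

Hour angle H = 15° × (13.75 − 12) = 26.25°.
cos θ_z = sin(26.6°) sin(-1.0°) + cos(26.6°) cos(-1.0°) cos(26.25°) = -0.0078 + 0.8018 = 0.7940.
Top-of-atmosphere irradiance = S₀ cos θ_z = 1365 × 0.7940 = 1083.81 W/m².

1084 W/m²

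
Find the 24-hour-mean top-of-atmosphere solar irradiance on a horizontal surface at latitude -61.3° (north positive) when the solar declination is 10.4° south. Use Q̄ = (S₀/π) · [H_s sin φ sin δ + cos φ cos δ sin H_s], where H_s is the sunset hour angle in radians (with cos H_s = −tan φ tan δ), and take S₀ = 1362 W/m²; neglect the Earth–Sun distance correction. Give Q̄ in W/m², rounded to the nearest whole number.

324 W/m²

cos H_s = −tan(-61.3°) · tan(-10.4°) = -0.3352, so H_s = arccos(-0.3352) = 109.58°. In radians, H_s = 1.9125.
H_s sin φ sin δ = 1.9125 × -0.8771 × -0.1805 = 0.3028.
cos φ cos δ sin H_s = 0.4802 × 0.9836 × 0.9422 = 0.4450.
Q̄ = (1362/π) × (0.3028 + 0.4450) = 433.54 × 0.7478 = 324.20 W/m².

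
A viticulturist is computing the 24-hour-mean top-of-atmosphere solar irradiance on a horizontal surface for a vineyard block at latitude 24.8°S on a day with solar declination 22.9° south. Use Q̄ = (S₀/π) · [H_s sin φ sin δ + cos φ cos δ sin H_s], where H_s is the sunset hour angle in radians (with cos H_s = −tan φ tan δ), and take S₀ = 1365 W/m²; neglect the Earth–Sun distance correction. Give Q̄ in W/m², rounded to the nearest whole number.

482 W/m²

The sunset hour angle satisfies cos H_s = −tan φ tan δ = -0.1952, giving H_s = 101.26°. In radians, H_s = 1.7673.
H_s sin φ sin δ = 1.7673 × -0.4195 × -0.3891 = 0.2885.
cos φ cos δ sin H_s = 0.9078 × 0.9212 × 0.9808 = 0.8202.
Q̄ = (1365/π) × (0.2885 + 0.8202) = 434.49 × 1.1087 = 481.72 W/m².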